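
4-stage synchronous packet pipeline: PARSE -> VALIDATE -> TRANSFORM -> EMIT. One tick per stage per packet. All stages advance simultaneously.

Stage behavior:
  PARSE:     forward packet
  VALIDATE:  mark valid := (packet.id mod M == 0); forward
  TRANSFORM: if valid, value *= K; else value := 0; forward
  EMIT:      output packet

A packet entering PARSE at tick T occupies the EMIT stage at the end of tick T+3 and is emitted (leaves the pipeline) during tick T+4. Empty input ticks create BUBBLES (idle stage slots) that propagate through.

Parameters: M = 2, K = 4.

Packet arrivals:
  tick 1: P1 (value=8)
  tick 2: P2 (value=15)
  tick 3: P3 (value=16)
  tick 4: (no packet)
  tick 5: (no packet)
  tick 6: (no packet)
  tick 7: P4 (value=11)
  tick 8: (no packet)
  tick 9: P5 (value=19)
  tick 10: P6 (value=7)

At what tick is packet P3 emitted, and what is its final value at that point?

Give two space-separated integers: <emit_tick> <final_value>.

Tick 1: [PARSE:P1(v=8,ok=F), VALIDATE:-, TRANSFORM:-, EMIT:-] out:-; in:P1
Tick 2: [PARSE:P2(v=15,ok=F), VALIDATE:P1(v=8,ok=F), TRANSFORM:-, EMIT:-] out:-; in:P2
Tick 3: [PARSE:P3(v=16,ok=F), VALIDATE:P2(v=15,ok=T), TRANSFORM:P1(v=0,ok=F), EMIT:-] out:-; in:P3
Tick 4: [PARSE:-, VALIDATE:P3(v=16,ok=F), TRANSFORM:P2(v=60,ok=T), EMIT:P1(v=0,ok=F)] out:-; in:-
Tick 5: [PARSE:-, VALIDATE:-, TRANSFORM:P3(v=0,ok=F), EMIT:P2(v=60,ok=T)] out:P1(v=0); in:-
Tick 6: [PARSE:-, VALIDATE:-, TRANSFORM:-, EMIT:P3(v=0,ok=F)] out:P2(v=60); in:-
Tick 7: [PARSE:P4(v=11,ok=F), VALIDATE:-, TRANSFORM:-, EMIT:-] out:P3(v=0); in:P4
Tick 8: [PARSE:-, VALIDATE:P4(v=11,ok=T), TRANSFORM:-, EMIT:-] out:-; in:-
Tick 9: [PARSE:P5(v=19,ok=F), VALIDATE:-, TRANSFORM:P4(v=44,ok=T), EMIT:-] out:-; in:P5
Tick 10: [PARSE:P6(v=7,ok=F), VALIDATE:P5(v=19,ok=F), TRANSFORM:-, EMIT:P4(v=44,ok=T)] out:-; in:P6
Tick 11: [PARSE:-, VALIDATE:P6(v=7,ok=T), TRANSFORM:P5(v=0,ok=F), EMIT:-] out:P4(v=44); in:-
Tick 12: [PARSE:-, VALIDATE:-, TRANSFORM:P6(v=28,ok=T), EMIT:P5(v=0,ok=F)] out:-; in:-
Tick 13: [PARSE:-, VALIDATE:-, TRANSFORM:-, EMIT:P6(v=28,ok=T)] out:P5(v=0); in:-
Tick 14: [PARSE:-, VALIDATE:-, TRANSFORM:-, EMIT:-] out:P6(v=28); in:-
P3: arrives tick 3, valid=False (id=3, id%2=1), emit tick 7, final value 0

Answer: 7 0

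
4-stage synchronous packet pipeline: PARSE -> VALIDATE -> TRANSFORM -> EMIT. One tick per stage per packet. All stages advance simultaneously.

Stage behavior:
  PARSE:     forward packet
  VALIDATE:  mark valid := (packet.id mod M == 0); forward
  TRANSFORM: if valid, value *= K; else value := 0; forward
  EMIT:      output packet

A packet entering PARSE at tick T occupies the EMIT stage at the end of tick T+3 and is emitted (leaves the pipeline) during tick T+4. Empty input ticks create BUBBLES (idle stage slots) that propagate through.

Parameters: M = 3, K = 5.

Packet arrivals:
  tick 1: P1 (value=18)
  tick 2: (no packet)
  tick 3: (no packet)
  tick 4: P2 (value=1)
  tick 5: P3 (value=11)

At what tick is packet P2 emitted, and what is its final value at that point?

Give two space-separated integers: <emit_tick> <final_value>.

Tick 1: [PARSE:P1(v=18,ok=F), VALIDATE:-, TRANSFORM:-, EMIT:-] out:-; in:P1
Tick 2: [PARSE:-, VALIDATE:P1(v=18,ok=F), TRANSFORM:-, EMIT:-] out:-; in:-
Tick 3: [PARSE:-, VALIDATE:-, TRANSFORM:P1(v=0,ok=F), EMIT:-] out:-; in:-
Tick 4: [PARSE:P2(v=1,ok=F), VALIDATE:-, TRANSFORM:-, EMIT:P1(v=0,ok=F)] out:-; in:P2
Tick 5: [PARSE:P3(v=11,ok=F), VALIDATE:P2(v=1,ok=F), TRANSFORM:-, EMIT:-] out:P1(v=0); in:P3
Tick 6: [PARSE:-, VALIDATE:P3(v=11,ok=T), TRANSFORM:P2(v=0,ok=F), EMIT:-] out:-; in:-
Tick 7: [PARSE:-, VALIDATE:-, TRANSFORM:P3(v=55,ok=T), EMIT:P2(v=0,ok=F)] out:-; in:-
Tick 8: [PARSE:-, VALIDATE:-, TRANSFORM:-, EMIT:P3(v=55,ok=T)] out:P2(v=0); in:-
Tick 9: [PARSE:-, VALIDATE:-, TRANSFORM:-, EMIT:-] out:P3(v=55); in:-
P2: arrives tick 4, valid=False (id=2, id%3=2), emit tick 8, final value 0

Answer: 8 0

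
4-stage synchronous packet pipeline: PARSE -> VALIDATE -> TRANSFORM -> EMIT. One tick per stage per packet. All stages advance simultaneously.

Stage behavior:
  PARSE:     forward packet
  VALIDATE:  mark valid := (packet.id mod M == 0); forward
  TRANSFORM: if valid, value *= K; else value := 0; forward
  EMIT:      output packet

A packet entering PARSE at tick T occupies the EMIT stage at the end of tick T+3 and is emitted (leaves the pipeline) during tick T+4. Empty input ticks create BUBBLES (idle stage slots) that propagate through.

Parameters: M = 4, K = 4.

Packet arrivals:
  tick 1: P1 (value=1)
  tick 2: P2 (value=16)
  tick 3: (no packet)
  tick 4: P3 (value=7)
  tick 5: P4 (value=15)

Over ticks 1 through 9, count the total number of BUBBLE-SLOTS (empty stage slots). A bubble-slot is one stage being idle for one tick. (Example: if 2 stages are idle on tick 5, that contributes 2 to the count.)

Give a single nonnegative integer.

Tick 1: [PARSE:P1(v=1,ok=F), VALIDATE:-, TRANSFORM:-, EMIT:-] out:-; bubbles=3
Tick 2: [PARSE:P2(v=16,ok=F), VALIDATE:P1(v=1,ok=F), TRANSFORM:-, EMIT:-] out:-; bubbles=2
Tick 3: [PARSE:-, VALIDATE:P2(v=16,ok=F), TRANSFORM:P1(v=0,ok=F), EMIT:-] out:-; bubbles=2
Tick 4: [PARSE:P3(v=7,ok=F), VALIDATE:-, TRANSFORM:P2(v=0,ok=F), EMIT:P1(v=0,ok=F)] out:-; bubbles=1
Tick 5: [PARSE:P4(v=15,ok=F), VALIDATE:P3(v=7,ok=F), TRANSFORM:-, EMIT:P2(v=0,ok=F)] out:P1(v=0); bubbles=1
Tick 6: [PARSE:-, VALIDATE:P4(v=15,ok=T), TRANSFORM:P3(v=0,ok=F), EMIT:-] out:P2(v=0); bubbles=2
Tick 7: [PARSE:-, VALIDATE:-, TRANSFORM:P4(v=60,ok=T), EMIT:P3(v=0,ok=F)] out:-; bubbles=2
Tick 8: [PARSE:-, VALIDATE:-, TRANSFORM:-, EMIT:P4(v=60,ok=T)] out:P3(v=0); bubbles=3
Tick 9: [PARSE:-, VALIDATE:-, TRANSFORM:-, EMIT:-] out:P4(v=60); bubbles=4
Total bubble-slots: 20

Answer: 20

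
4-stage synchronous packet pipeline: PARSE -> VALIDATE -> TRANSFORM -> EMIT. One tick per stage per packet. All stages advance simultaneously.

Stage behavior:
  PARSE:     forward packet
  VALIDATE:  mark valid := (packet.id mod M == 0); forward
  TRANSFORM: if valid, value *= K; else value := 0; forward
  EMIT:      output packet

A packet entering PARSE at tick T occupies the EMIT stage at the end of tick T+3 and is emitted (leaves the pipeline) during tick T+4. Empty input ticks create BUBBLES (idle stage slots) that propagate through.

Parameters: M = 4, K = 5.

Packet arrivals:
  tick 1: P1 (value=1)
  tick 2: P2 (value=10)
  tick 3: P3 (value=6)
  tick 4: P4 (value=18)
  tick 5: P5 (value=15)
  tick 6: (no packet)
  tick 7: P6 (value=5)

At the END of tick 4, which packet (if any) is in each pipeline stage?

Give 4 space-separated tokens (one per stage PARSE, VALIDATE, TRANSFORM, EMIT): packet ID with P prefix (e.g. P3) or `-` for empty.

Answer: P4 P3 P2 P1

Derivation:
Tick 1: [PARSE:P1(v=1,ok=F), VALIDATE:-, TRANSFORM:-, EMIT:-] out:-; in:P1
Tick 2: [PARSE:P2(v=10,ok=F), VALIDATE:P1(v=1,ok=F), TRANSFORM:-, EMIT:-] out:-; in:P2
Tick 3: [PARSE:P3(v=6,ok=F), VALIDATE:P2(v=10,ok=F), TRANSFORM:P1(v=0,ok=F), EMIT:-] out:-; in:P3
Tick 4: [PARSE:P4(v=18,ok=F), VALIDATE:P3(v=6,ok=F), TRANSFORM:P2(v=0,ok=F), EMIT:P1(v=0,ok=F)] out:-; in:P4
At end of tick 4: ['P4', 'P3', 'P2', 'P1']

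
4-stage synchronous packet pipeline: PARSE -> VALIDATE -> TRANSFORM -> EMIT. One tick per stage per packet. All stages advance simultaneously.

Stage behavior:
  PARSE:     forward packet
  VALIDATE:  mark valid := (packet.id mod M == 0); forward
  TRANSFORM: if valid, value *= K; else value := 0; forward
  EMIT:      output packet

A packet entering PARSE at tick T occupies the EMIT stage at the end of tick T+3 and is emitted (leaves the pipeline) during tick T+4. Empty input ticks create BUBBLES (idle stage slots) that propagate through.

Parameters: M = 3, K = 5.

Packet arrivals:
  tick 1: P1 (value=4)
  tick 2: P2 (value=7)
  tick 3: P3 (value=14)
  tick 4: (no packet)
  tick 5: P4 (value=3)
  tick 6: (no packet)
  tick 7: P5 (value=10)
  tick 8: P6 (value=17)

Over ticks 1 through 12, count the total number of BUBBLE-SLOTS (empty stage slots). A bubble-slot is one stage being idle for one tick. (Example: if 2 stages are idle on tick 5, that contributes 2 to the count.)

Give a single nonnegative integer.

Answer: 24

Derivation:
Tick 1: [PARSE:P1(v=4,ok=F), VALIDATE:-, TRANSFORM:-, EMIT:-] out:-; bubbles=3
Tick 2: [PARSE:P2(v=7,ok=F), VALIDATE:P1(v=4,ok=F), TRANSFORM:-, EMIT:-] out:-; bubbles=2
Tick 3: [PARSE:P3(v=14,ok=F), VALIDATE:P2(v=7,ok=F), TRANSFORM:P1(v=0,ok=F), EMIT:-] out:-; bubbles=1
Tick 4: [PARSE:-, VALIDATE:P3(v=14,ok=T), TRANSFORM:P2(v=0,ok=F), EMIT:P1(v=0,ok=F)] out:-; bubbles=1
Tick 5: [PARSE:P4(v=3,ok=F), VALIDATE:-, TRANSFORM:P3(v=70,ok=T), EMIT:P2(v=0,ok=F)] out:P1(v=0); bubbles=1
Tick 6: [PARSE:-, VALIDATE:P4(v=3,ok=F), TRANSFORM:-, EMIT:P3(v=70,ok=T)] out:P2(v=0); bubbles=2
Tick 7: [PARSE:P5(v=10,ok=F), VALIDATE:-, TRANSFORM:P4(v=0,ok=F), EMIT:-] out:P3(v=70); bubbles=2
Tick 8: [PARSE:P6(v=17,ok=F), VALIDATE:P5(v=10,ok=F), TRANSFORM:-, EMIT:P4(v=0,ok=F)] out:-; bubbles=1
Tick 9: [PARSE:-, VALIDATE:P6(v=17,ok=T), TRANSFORM:P5(v=0,ok=F), EMIT:-] out:P4(v=0); bubbles=2
Tick 10: [PARSE:-, VALIDATE:-, TRANSFORM:P6(v=85,ok=T), EMIT:P5(v=0,ok=F)] out:-; bubbles=2
Tick 11: [PARSE:-, VALIDATE:-, TRANSFORM:-, EMIT:P6(v=85,ok=T)] out:P5(v=0); bubbles=3
Tick 12: [PARSE:-, VALIDATE:-, TRANSFORM:-, EMIT:-] out:P6(v=85); bubbles=4
Total bubble-slots: 24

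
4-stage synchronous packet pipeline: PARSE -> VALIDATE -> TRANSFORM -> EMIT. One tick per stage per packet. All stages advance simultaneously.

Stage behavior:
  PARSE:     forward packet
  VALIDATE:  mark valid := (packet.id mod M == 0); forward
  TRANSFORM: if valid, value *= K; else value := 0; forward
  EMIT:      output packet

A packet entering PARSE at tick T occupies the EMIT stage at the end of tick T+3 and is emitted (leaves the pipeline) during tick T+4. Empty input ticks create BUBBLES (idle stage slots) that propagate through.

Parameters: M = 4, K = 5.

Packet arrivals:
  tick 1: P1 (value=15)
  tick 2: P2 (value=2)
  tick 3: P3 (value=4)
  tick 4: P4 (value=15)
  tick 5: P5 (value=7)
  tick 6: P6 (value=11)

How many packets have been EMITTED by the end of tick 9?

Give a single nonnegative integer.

Answer: 5

Derivation:
Tick 1: [PARSE:P1(v=15,ok=F), VALIDATE:-, TRANSFORM:-, EMIT:-] out:-; in:P1
Tick 2: [PARSE:P2(v=2,ok=F), VALIDATE:P1(v=15,ok=F), TRANSFORM:-, EMIT:-] out:-; in:P2
Tick 3: [PARSE:P3(v=4,ok=F), VALIDATE:P2(v=2,ok=F), TRANSFORM:P1(v=0,ok=F), EMIT:-] out:-; in:P3
Tick 4: [PARSE:P4(v=15,ok=F), VALIDATE:P3(v=4,ok=F), TRANSFORM:P2(v=0,ok=F), EMIT:P1(v=0,ok=F)] out:-; in:P4
Tick 5: [PARSE:P5(v=7,ok=F), VALIDATE:P4(v=15,ok=T), TRANSFORM:P3(v=0,ok=F), EMIT:P2(v=0,ok=F)] out:P1(v=0); in:P5
Tick 6: [PARSE:P6(v=11,ok=F), VALIDATE:P5(v=7,ok=F), TRANSFORM:P4(v=75,ok=T), EMIT:P3(v=0,ok=F)] out:P2(v=0); in:P6
Tick 7: [PARSE:-, VALIDATE:P6(v=11,ok=F), TRANSFORM:P5(v=0,ok=F), EMIT:P4(v=75,ok=T)] out:P3(v=0); in:-
Tick 8: [PARSE:-, VALIDATE:-, TRANSFORM:P6(v=0,ok=F), EMIT:P5(v=0,ok=F)] out:P4(v=75); in:-
Tick 9: [PARSE:-, VALIDATE:-, TRANSFORM:-, EMIT:P6(v=0,ok=F)] out:P5(v=0); in:-
Emitted by tick 9: ['P1', 'P2', 'P3', 'P4', 'P5']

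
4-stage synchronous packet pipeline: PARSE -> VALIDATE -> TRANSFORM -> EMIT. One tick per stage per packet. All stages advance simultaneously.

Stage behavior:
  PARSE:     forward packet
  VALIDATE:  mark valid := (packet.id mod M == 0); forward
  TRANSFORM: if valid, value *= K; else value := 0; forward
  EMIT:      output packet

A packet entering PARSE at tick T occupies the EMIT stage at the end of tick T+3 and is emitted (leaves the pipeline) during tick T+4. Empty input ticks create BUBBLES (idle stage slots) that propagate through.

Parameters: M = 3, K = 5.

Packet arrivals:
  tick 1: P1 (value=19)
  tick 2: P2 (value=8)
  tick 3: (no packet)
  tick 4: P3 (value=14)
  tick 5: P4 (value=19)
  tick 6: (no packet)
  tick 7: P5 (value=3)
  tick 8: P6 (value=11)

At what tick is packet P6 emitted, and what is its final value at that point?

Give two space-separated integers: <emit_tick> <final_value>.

Answer: 12 55

Derivation:
Tick 1: [PARSE:P1(v=19,ok=F), VALIDATE:-, TRANSFORM:-, EMIT:-] out:-; in:P1
Tick 2: [PARSE:P2(v=8,ok=F), VALIDATE:P1(v=19,ok=F), TRANSFORM:-, EMIT:-] out:-; in:P2
Tick 3: [PARSE:-, VALIDATE:P2(v=8,ok=F), TRANSFORM:P1(v=0,ok=F), EMIT:-] out:-; in:-
Tick 4: [PARSE:P3(v=14,ok=F), VALIDATE:-, TRANSFORM:P2(v=0,ok=F), EMIT:P1(v=0,ok=F)] out:-; in:P3
Tick 5: [PARSE:P4(v=19,ok=F), VALIDATE:P3(v=14,ok=T), TRANSFORM:-, EMIT:P2(v=0,ok=F)] out:P1(v=0); in:P4
Tick 6: [PARSE:-, VALIDATE:P4(v=19,ok=F), TRANSFORM:P3(v=70,ok=T), EMIT:-] out:P2(v=0); in:-
Tick 7: [PARSE:P5(v=3,ok=F), VALIDATE:-, TRANSFORM:P4(v=0,ok=F), EMIT:P3(v=70,ok=T)] out:-; in:P5
Tick 8: [PARSE:P6(v=11,ok=F), VALIDATE:P5(v=3,ok=F), TRANSFORM:-, EMIT:P4(v=0,ok=F)] out:P3(v=70); in:P6
Tick 9: [PARSE:-, VALIDATE:P6(v=11,ok=T), TRANSFORM:P5(v=0,ok=F), EMIT:-] out:P4(v=0); in:-
Tick 10: [PARSE:-, VALIDATE:-, TRANSFORM:P6(v=55,ok=T), EMIT:P5(v=0,ok=F)] out:-; in:-
Tick 11: [PARSE:-, VALIDATE:-, TRANSFORM:-, EMIT:P6(v=55,ok=T)] out:P5(v=0); in:-
Tick 12: [PARSE:-, VALIDATE:-, TRANSFORM:-, EMIT:-] out:P6(v=55); in:-
P6: arrives tick 8, valid=True (id=6, id%3=0), emit tick 12, final value 55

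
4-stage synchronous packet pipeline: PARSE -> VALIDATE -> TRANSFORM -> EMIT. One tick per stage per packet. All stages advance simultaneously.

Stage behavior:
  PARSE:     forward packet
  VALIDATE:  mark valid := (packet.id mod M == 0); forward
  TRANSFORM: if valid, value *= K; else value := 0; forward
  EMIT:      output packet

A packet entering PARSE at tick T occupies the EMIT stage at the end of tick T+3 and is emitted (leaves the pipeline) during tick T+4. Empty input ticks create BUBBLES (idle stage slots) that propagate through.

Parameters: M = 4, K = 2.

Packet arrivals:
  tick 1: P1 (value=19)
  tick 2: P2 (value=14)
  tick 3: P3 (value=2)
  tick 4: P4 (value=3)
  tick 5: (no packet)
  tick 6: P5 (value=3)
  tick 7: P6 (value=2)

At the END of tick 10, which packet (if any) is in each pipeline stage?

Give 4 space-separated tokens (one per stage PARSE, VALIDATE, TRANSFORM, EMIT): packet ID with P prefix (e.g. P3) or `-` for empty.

Answer: - - - P6

Derivation:
Tick 1: [PARSE:P1(v=19,ok=F), VALIDATE:-, TRANSFORM:-, EMIT:-] out:-; in:P1
Tick 2: [PARSE:P2(v=14,ok=F), VALIDATE:P1(v=19,ok=F), TRANSFORM:-, EMIT:-] out:-; in:P2
Tick 3: [PARSE:P3(v=2,ok=F), VALIDATE:P2(v=14,ok=F), TRANSFORM:P1(v=0,ok=F), EMIT:-] out:-; in:P3
Tick 4: [PARSE:P4(v=3,ok=F), VALIDATE:P3(v=2,ok=F), TRANSFORM:P2(v=0,ok=F), EMIT:P1(v=0,ok=F)] out:-; in:P4
Tick 5: [PARSE:-, VALIDATE:P4(v=3,ok=T), TRANSFORM:P3(v=0,ok=F), EMIT:P2(v=0,ok=F)] out:P1(v=0); in:-
Tick 6: [PARSE:P5(v=3,ok=F), VALIDATE:-, TRANSFORM:P4(v=6,ok=T), EMIT:P3(v=0,ok=F)] out:P2(v=0); in:P5
Tick 7: [PARSE:P6(v=2,ok=F), VALIDATE:P5(v=3,ok=F), TRANSFORM:-, EMIT:P4(v=6,ok=T)] out:P3(v=0); in:P6
Tick 8: [PARSE:-, VALIDATE:P6(v=2,ok=F), TRANSFORM:P5(v=0,ok=F), EMIT:-] out:P4(v=6); in:-
Tick 9: [PARSE:-, VALIDATE:-, TRANSFORM:P6(v=0,ok=F), EMIT:P5(v=0,ok=F)] out:-; in:-
Tick 10: [PARSE:-, VALIDATE:-, TRANSFORM:-, EMIT:P6(v=0,ok=F)] out:P5(v=0); in:-
At end of tick 10: ['-', '-', '-', 'P6']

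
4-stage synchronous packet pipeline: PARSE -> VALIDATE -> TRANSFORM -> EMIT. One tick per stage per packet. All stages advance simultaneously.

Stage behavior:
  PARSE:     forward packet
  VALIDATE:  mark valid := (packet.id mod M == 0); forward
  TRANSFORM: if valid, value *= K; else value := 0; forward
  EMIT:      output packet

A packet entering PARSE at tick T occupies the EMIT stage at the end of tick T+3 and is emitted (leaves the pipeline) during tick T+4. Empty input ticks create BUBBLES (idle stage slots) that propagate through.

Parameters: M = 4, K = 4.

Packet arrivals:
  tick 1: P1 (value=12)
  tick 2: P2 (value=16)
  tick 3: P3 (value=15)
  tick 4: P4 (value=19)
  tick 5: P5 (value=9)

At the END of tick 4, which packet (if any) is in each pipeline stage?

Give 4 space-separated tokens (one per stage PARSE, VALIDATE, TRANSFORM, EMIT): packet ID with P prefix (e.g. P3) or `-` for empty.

Tick 1: [PARSE:P1(v=12,ok=F), VALIDATE:-, TRANSFORM:-, EMIT:-] out:-; in:P1
Tick 2: [PARSE:P2(v=16,ok=F), VALIDATE:P1(v=12,ok=F), TRANSFORM:-, EMIT:-] out:-; in:P2
Tick 3: [PARSE:P3(v=15,ok=F), VALIDATE:P2(v=16,ok=F), TRANSFORM:P1(v=0,ok=F), EMIT:-] out:-; in:P3
Tick 4: [PARSE:P4(v=19,ok=F), VALIDATE:P3(v=15,ok=F), TRANSFORM:P2(v=0,ok=F), EMIT:P1(v=0,ok=F)] out:-; in:P4
At end of tick 4: ['P4', 'P3', 'P2', 'P1']

Answer: P4 P3 P2 P1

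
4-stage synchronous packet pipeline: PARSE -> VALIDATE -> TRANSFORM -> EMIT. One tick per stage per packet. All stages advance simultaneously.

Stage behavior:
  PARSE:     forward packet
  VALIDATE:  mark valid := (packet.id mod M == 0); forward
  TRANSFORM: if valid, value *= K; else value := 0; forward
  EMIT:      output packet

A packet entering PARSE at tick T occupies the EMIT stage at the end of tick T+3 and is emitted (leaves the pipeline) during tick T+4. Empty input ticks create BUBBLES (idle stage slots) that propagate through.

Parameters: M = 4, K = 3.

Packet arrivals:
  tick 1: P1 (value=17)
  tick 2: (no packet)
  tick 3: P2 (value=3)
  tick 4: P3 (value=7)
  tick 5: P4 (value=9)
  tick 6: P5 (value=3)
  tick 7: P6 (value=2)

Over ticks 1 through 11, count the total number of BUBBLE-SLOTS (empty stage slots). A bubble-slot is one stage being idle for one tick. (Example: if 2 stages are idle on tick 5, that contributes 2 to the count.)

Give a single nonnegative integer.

Answer: 20

Derivation:
Tick 1: [PARSE:P1(v=17,ok=F), VALIDATE:-, TRANSFORM:-, EMIT:-] out:-; bubbles=3
Tick 2: [PARSE:-, VALIDATE:P1(v=17,ok=F), TRANSFORM:-, EMIT:-] out:-; bubbles=3
Tick 3: [PARSE:P2(v=3,ok=F), VALIDATE:-, TRANSFORM:P1(v=0,ok=F), EMIT:-] out:-; bubbles=2
Tick 4: [PARSE:P3(v=7,ok=F), VALIDATE:P2(v=3,ok=F), TRANSFORM:-, EMIT:P1(v=0,ok=F)] out:-; bubbles=1
Tick 5: [PARSE:P4(v=9,ok=F), VALIDATE:P3(v=7,ok=F), TRANSFORM:P2(v=0,ok=F), EMIT:-] out:P1(v=0); bubbles=1
Tick 6: [PARSE:P5(v=3,ok=F), VALIDATE:P4(v=9,ok=T), TRANSFORM:P3(v=0,ok=F), EMIT:P2(v=0,ok=F)] out:-; bubbles=0
Tick 7: [PARSE:P6(v=2,ok=F), VALIDATE:P5(v=3,ok=F), TRANSFORM:P4(v=27,ok=T), EMIT:P3(v=0,ok=F)] out:P2(v=0); bubbles=0
Tick 8: [PARSE:-, VALIDATE:P6(v=2,ok=F), TRANSFORM:P5(v=0,ok=F), EMIT:P4(v=27,ok=T)] out:P3(v=0); bubbles=1
Tick 9: [PARSE:-, VALIDATE:-, TRANSFORM:P6(v=0,ok=F), EMIT:P5(v=0,ok=F)] out:P4(v=27); bubbles=2
Tick 10: [PARSE:-, VALIDATE:-, TRANSFORM:-, EMIT:P6(v=0,ok=F)] out:P5(v=0); bubbles=3
Tick 11: [PARSE:-, VALIDATE:-, TRANSFORM:-, EMIT:-] out:P6(v=0); bubbles=4
Total bubble-slots: 20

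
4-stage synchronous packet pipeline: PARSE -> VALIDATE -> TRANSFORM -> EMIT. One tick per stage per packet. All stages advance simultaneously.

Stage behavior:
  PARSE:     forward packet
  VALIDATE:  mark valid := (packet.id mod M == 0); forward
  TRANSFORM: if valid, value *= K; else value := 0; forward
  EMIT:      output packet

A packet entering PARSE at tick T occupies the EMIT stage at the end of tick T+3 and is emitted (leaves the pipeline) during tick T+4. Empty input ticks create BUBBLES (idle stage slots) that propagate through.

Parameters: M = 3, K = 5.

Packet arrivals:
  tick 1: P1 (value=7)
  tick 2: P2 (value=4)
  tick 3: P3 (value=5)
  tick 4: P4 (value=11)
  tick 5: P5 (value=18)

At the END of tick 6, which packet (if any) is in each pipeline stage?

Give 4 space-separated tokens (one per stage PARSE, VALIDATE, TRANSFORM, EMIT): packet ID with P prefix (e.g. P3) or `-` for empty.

Answer: - P5 P4 P3

Derivation:
Tick 1: [PARSE:P1(v=7,ok=F), VALIDATE:-, TRANSFORM:-, EMIT:-] out:-; in:P1
Tick 2: [PARSE:P2(v=4,ok=F), VALIDATE:P1(v=7,ok=F), TRANSFORM:-, EMIT:-] out:-; in:P2
Tick 3: [PARSE:P3(v=5,ok=F), VALIDATE:P2(v=4,ok=F), TRANSFORM:P1(v=0,ok=F), EMIT:-] out:-; in:P3
Tick 4: [PARSE:P4(v=11,ok=F), VALIDATE:P3(v=5,ok=T), TRANSFORM:P2(v=0,ok=F), EMIT:P1(v=0,ok=F)] out:-; in:P4
Tick 5: [PARSE:P5(v=18,ok=F), VALIDATE:P4(v=11,ok=F), TRANSFORM:P3(v=25,ok=T), EMIT:P2(v=0,ok=F)] out:P1(v=0); in:P5
Tick 6: [PARSE:-, VALIDATE:P5(v=18,ok=F), TRANSFORM:P4(v=0,ok=F), EMIT:P3(v=25,ok=T)] out:P2(v=0); in:-
At end of tick 6: ['-', 'P5', 'P4', 'P3']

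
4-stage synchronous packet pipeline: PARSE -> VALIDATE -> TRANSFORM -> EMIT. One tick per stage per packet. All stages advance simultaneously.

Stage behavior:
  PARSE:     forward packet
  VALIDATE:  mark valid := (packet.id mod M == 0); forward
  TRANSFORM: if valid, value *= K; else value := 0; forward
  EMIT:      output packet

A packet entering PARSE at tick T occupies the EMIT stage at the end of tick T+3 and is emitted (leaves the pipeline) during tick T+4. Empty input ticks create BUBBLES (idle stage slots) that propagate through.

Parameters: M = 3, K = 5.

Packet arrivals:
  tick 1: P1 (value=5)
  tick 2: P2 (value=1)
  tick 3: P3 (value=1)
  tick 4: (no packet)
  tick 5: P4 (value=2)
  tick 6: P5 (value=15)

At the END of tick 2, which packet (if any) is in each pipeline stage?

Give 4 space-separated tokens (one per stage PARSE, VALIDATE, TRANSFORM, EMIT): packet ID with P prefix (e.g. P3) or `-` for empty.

Tick 1: [PARSE:P1(v=5,ok=F), VALIDATE:-, TRANSFORM:-, EMIT:-] out:-; in:P1
Tick 2: [PARSE:P2(v=1,ok=F), VALIDATE:P1(v=5,ok=F), TRANSFORM:-, EMIT:-] out:-; in:P2
At end of tick 2: ['P2', 'P1', '-', '-']

Answer: P2 P1 - -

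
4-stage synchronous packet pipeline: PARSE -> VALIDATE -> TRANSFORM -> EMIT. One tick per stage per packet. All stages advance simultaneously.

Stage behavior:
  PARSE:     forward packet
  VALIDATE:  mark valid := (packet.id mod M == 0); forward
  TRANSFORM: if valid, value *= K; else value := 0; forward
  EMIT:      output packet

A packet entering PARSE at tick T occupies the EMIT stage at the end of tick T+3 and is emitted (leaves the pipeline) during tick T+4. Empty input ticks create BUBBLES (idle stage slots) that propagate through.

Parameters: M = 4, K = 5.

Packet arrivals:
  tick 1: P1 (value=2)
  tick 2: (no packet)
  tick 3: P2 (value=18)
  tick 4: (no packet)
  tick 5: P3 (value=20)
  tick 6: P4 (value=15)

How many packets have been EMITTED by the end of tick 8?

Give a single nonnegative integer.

Answer: 2

Derivation:
Tick 1: [PARSE:P1(v=2,ok=F), VALIDATE:-, TRANSFORM:-, EMIT:-] out:-; in:P1
Tick 2: [PARSE:-, VALIDATE:P1(v=2,ok=F), TRANSFORM:-, EMIT:-] out:-; in:-
Tick 3: [PARSE:P2(v=18,ok=F), VALIDATE:-, TRANSFORM:P1(v=0,ok=F), EMIT:-] out:-; in:P2
Tick 4: [PARSE:-, VALIDATE:P2(v=18,ok=F), TRANSFORM:-, EMIT:P1(v=0,ok=F)] out:-; in:-
Tick 5: [PARSE:P3(v=20,ok=F), VALIDATE:-, TRANSFORM:P2(v=0,ok=F), EMIT:-] out:P1(v=0); in:P3
Tick 6: [PARSE:P4(v=15,ok=F), VALIDATE:P3(v=20,ok=F), TRANSFORM:-, EMIT:P2(v=0,ok=F)] out:-; in:P4
Tick 7: [PARSE:-, VALIDATE:P4(v=15,ok=T), TRANSFORM:P3(v=0,ok=F), EMIT:-] out:P2(v=0); in:-
Tick 8: [PARSE:-, VALIDATE:-, TRANSFORM:P4(v=75,ok=T), EMIT:P3(v=0,ok=F)] out:-; in:-
Emitted by tick 8: ['P1', 'P2']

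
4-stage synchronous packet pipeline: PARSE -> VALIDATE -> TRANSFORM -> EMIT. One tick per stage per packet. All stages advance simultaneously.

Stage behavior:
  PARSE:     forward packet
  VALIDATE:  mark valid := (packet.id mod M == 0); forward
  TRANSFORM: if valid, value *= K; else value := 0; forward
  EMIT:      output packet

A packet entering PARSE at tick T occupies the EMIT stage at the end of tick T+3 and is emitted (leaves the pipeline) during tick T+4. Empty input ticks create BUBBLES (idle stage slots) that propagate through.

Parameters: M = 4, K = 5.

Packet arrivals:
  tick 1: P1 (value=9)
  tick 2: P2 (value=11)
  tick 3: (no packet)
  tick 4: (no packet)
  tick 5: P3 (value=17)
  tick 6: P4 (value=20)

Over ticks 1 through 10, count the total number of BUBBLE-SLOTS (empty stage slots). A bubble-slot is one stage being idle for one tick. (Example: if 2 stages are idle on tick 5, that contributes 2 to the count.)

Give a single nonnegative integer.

Answer: 24

Derivation:
Tick 1: [PARSE:P1(v=9,ok=F), VALIDATE:-, TRANSFORM:-, EMIT:-] out:-; bubbles=3
Tick 2: [PARSE:P2(v=11,ok=F), VALIDATE:P1(v=9,ok=F), TRANSFORM:-, EMIT:-] out:-; bubbles=2
Tick 3: [PARSE:-, VALIDATE:P2(v=11,ok=F), TRANSFORM:P1(v=0,ok=F), EMIT:-] out:-; bubbles=2
Tick 4: [PARSE:-, VALIDATE:-, TRANSFORM:P2(v=0,ok=F), EMIT:P1(v=0,ok=F)] out:-; bubbles=2
Tick 5: [PARSE:P3(v=17,ok=F), VALIDATE:-, TRANSFORM:-, EMIT:P2(v=0,ok=F)] out:P1(v=0); bubbles=2
Tick 6: [PARSE:P4(v=20,ok=F), VALIDATE:P3(v=17,ok=F), TRANSFORM:-, EMIT:-] out:P2(v=0); bubbles=2
Tick 7: [PARSE:-, VALIDATE:P4(v=20,ok=T), TRANSFORM:P3(v=0,ok=F), EMIT:-] out:-; bubbles=2
Tick 8: [PARSE:-, VALIDATE:-, TRANSFORM:P4(v=100,ok=T), EMIT:P3(v=0,ok=F)] out:-; bubbles=2
Tick 9: [PARSE:-, VALIDATE:-, TRANSFORM:-, EMIT:P4(v=100,ok=T)] out:P3(v=0); bubbles=3
Tick 10: [PARSE:-, VALIDATE:-, TRANSFORM:-, EMIT:-] out:P4(v=100); bubbles=4
Total bubble-slots: 24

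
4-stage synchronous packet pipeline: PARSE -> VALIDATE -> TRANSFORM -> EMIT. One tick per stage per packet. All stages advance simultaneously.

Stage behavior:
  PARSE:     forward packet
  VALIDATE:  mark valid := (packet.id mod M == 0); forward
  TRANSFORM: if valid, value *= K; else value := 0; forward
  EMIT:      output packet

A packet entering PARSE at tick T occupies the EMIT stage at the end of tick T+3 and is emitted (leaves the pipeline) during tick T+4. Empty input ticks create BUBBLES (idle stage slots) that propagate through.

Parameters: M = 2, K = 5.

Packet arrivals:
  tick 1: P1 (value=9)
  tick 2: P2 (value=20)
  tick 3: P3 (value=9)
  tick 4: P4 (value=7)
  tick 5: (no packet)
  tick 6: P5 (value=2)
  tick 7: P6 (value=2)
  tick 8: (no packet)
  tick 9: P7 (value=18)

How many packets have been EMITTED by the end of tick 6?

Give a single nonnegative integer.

Answer: 2

Derivation:
Tick 1: [PARSE:P1(v=9,ok=F), VALIDATE:-, TRANSFORM:-, EMIT:-] out:-; in:P1
Tick 2: [PARSE:P2(v=20,ok=F), VALIDATE:P1(v=9,ok=F), TRANSFORM:-, EMIT:-] out:-; in:P2
Tick 3: [PARSE:P3(v=9,ok=F), VALIDATE:P2(v=20,ok=T), TRANSFORM:P1(v=0,ok=F), EMIT:-] out:-; in:P3
Tick 4: [PARSE:P4(v=7,ok=F), VALIDATE:P3(v=9,ok=F), TRANSFORM:P2(v=100,ok=T), EMIT:P1(v=0,ok=F)] out:-; in:P4
Tick 5: [PARSE:-, VALIDATE:P4(v=7,ok=T), TRANSFORM:P3(v=0,ok=F), EMIT:P2(v=100,ok=T)] out:P1(v=0); in:-
Tick 6: [PARSE:P5(v=2,ok=F), VALIDATE:-, TRANSFORM:P4(v=35,ok=T), EMIT:P3(v=0,ok=F)] out:P2(v=100); in:P5
Emitted by tick 6: ['P1', 'P2']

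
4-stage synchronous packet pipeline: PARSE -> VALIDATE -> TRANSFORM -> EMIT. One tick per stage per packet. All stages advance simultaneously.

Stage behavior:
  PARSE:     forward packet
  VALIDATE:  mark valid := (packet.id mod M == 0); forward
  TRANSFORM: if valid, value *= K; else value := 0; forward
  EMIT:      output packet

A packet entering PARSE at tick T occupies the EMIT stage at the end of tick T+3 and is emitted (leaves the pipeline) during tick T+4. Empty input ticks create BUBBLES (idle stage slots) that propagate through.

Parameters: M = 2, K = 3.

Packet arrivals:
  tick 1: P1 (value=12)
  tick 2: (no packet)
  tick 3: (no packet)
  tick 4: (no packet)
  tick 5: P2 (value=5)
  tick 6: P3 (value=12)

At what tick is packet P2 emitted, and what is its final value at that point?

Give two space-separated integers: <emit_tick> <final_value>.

Answer: 9 15

Derivation:
Tick 1: [PARSE:P1(v=12,ok=F), VALIDATE:-, TRANSFORM:-, EMIT:-] out:-; in:P1
Tick 2: [PARSE:-, VALIDATE:P1(v=12,ok=F), TRANSFORM:-, EMIT:-] out:-; in:-
Tick 3: [PARSE:-, VALIDATE:-, TRANSFORM:P1(v=0,ok=F), EMIT:-] out:-; in:-
Tick 4: [PARSE:-, VALIDATE:-, TRANSFORM:-, EMIT:P1(v=0,ok=F)] out:-; in:-
Tick 5: [PARSE:P2(v=5,ok=F), VALIDATE:-, TRANSFORM:-, EMIT:-] out:P1(v=0); in:P2
Tick 6: [PARSE:P3(v=12,ok=F), VALIDATE:P2(v=5,ok=T), TRANSFORM:-, EMIT:-] out:-; in:P3
Tick 7: [PARSE:-, VALIDATE:P3(v=12,ok=F), TRANSFORM:P2(v=15,ok=T), EMIT:-] out:-; in:-
Tick 8: [PARSE:-, VALIDATE:-, TRANSFORM:P3(v=0,ok=F), EMIT:P2(v=15,ok=T)] out:-; in:-
Tick 9: [PARSE:-, VALIDATE:-, TRANSFORM:-, EMIT:P3(v=0,ok=F)] out:P2(v=15); in:-
Tick 10: [PARSE:-, VALIDATE:-, TRANSFORM:-, EMIT:-] out:P3(v=0); in:-
P2: arrives tick 5, valid=True (id=2, id%2=0), emit tick 9, final value 15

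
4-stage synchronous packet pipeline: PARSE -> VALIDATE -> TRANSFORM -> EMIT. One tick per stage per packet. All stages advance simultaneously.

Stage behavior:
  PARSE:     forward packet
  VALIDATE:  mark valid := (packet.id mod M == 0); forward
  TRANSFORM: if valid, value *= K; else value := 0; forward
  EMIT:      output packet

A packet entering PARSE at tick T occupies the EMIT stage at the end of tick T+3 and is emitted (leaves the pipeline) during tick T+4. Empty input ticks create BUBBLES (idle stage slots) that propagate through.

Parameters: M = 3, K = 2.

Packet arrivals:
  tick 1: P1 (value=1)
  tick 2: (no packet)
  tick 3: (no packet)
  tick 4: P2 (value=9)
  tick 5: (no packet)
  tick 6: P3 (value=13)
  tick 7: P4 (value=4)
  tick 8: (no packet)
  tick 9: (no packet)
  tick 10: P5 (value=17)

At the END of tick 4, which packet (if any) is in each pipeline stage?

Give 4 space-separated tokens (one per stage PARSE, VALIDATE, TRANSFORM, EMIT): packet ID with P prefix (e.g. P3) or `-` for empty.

Answer: P2 - - P1

Derivation:
Tick 1: [PARSE:P1(v=1,ok=F), VALIDATE:-, TRANSFORM:-, EMIT:-] out:-; in:P1
Tick 2: [PARSE:-, VALIDATE:P1(v=1,ok=F), TRANSFORM:-, EMIT:-] out:-; in:-
Tick 3: [PARSE:-, VALIDATE:-, TRANSFORM:P1(v=0,ok=F), EMIT:-] out:-; in:-
Tick 4: [PARSE:P2(v=9,ok=F), VALIDATE:-, TRANSFORM:-, EMIT:P1(v=0,ok=F)] out:-; in:P2
At end of tick 4: ['P2', '-', '-', 'P1']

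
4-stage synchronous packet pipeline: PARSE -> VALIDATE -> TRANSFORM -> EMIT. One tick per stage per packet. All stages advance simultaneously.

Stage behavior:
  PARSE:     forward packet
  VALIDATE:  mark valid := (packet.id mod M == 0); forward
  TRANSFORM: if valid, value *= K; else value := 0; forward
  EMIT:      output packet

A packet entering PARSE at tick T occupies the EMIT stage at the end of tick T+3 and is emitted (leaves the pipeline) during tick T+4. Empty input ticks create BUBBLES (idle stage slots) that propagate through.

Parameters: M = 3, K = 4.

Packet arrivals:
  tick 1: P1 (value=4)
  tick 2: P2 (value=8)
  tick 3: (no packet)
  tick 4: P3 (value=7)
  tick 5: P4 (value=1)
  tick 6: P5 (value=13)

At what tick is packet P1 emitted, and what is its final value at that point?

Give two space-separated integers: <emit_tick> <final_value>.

Tick 1: [PARSE:P1(v=4,ok=F), VALIDATE:-, TRANSFORM:-, EMIT:-] out:-; in:P1
Tick 2: [PARSE:P2(v=8,ok=F), VALIDATE:P1(v=4,ok=F), TRANSFORM:-, EMIT:-] out:-; in:P2
Tick 3: [PARSE:-, VALIDATE:P2(v=8,ok=F), TRANSFORM:P1(v=0,ok=F), EMIT:-] out:-; in:-
Tick 4: [PARSE:P3(v=7,ok=F), VALIDATE:-, TRANSFORM:P2(v=0,ok=F), EMIT:P1(v=0,ok=F)] out:-; in:P3
Tick 5: [PARSE:P4(v=1,ok=F), VALIDATE:P3(v=7,ok=T), TRANSFORM:-, EMIT:P2(v=0,ok=F)] out:P1(v=0); in:P4
Tick 6: [PARSE:P5(v=13,ok=F), VALIDATE:P4(v=1,ok=F), TRANSFORM:P3(v=28,ok=T), EMIT:-] out:P2(v=0); in:P5
Tick 7: [PARSE:-, VALIDATE:P5(v=13,ok=F), TRANSFORM:P4(v=0,ok=F), EMIT:P3(v=28,ok=T)] out:-; in:-
Tick 8: [PARSE:-, VALIDATE:-, TRANSFORM:P5(v=0,ok=F), EMIT:P4(v=0,ok=F)] out:P3(v=28); in:-
Tick 9: [PARSE:-, VALIDATE:-, TRANSFORM:-, EMIT:P5(v=0,ok=F)] out:P4(v=0); in:-
Tick 10: [PARSE:-, VALIDATE:-, TRANSFORM:-, EMIT:-] out:P5(v=0); in:-
P1: arrives tick 1, valid=False (id=1, id%3=1), emit tick 5, final value 0

Answer: 5 0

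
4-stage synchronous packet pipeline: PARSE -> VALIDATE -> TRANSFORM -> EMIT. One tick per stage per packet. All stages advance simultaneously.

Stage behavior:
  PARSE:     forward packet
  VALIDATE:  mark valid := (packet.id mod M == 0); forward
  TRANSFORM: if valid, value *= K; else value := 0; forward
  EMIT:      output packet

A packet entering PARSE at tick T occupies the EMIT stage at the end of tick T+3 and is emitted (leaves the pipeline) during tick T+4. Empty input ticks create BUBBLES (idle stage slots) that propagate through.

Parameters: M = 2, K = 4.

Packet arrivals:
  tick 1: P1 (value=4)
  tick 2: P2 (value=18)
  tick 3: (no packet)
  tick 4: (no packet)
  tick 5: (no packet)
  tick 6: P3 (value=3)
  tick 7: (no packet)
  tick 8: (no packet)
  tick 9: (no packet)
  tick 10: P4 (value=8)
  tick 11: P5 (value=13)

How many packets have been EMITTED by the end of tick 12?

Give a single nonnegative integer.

Answer: 3

Derivation:
Tick 1: [PARSE:P1(v=4,ok=F), VALIDATE:-, TRANSFORM:-, EMIT:-] out:-; in:P1
Tick 2: [PARSE:P2(v=18,ok=F), VALIDATE:P1(v=4,ok=F), TRANSFORM:-, EMIT:-] out:-; in:P2
Tick 3: [PARSE:-, VALIDATE:P2(v=18,ok=T), TRANSFORM:P1(v=0,ok=F), EMIT:-] out:-; in:-
Tick 4: [PARSE:-, VALIDATE:-, TRANSFORM:P2(v=72,ok=T), EMIT:P1(v=0,ok=F)] out:-; in:-
Tick 5: [PARSE:-, VALIDATE:-, TRANSFORM:-, EMIT:P2(v=72,ok=T)] out:P1(v=0); in:-
Tick 6: [PARSE:P3(v=3,ok=F), VALIDATE:-, TRANSFORM:-, EMIT:-] out:P2(v=72); in:P3
Tick 7: [PARSE:-, VALIDATE:P3(v=3,ok=F), TRANSFORM:-, EMIT:-] out:-; in:-
Tick 8: [PARSE:-, VALIDATE:-, TRANSFORM:P3(v=0,ok=F), EMIT:-] out:-; in:-
Tick 9: [PARSE:-, VALIDATE:-, TRANSFORM:-, EMIT:P3(v=0,ok=F)] out:-; in:-
Tick 10: [PARSE:P4(v=8,ok=F), VALIDATE:-, TRANSFORM:-, EMIT:-] out:P3(v=0); in:P4
Tick 11: [PARSE:P5(v=13,ok=F), VALIDATE:P4(v=8,ok=T), TRANSFORM:-, EMIT:-] out:-; in:P5
Tick 12: [PARSE:-, VALIDATE:P5(v=13,ok=F), TRANSFORM:P4(v=32,ok=T), EMIT:-] out:-; in:-
Emitted by tick 12: ['P1', 'P2', 'P3']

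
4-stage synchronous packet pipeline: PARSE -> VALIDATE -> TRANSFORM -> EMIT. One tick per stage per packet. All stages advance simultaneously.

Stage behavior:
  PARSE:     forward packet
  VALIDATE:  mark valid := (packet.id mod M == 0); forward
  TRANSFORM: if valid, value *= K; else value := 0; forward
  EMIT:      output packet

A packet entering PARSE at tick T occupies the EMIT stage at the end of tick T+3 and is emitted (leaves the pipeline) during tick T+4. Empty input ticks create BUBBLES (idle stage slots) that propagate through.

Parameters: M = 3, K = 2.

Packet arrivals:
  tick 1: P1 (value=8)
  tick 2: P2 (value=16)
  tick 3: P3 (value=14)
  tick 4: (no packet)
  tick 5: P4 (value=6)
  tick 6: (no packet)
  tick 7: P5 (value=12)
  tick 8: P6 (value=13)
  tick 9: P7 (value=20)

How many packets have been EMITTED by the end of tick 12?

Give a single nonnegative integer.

Answer: 6

Derivation:
Tick 1: [PARSE:P1(v=8,ok=F), VALIDATE:-, TRANSFORM:-, EMIT:-] out:-; in:P1
Tick 2: [PARSE:P2(v=16,ok=F), VALIDATE:P1(v=8,ok=F), TRANSFORM:-, EMIT:-] out:-; in:P2
Tick 3: [PARSE:P3(v=14,ok=F), VALIDATE:P2(v=16,ok=F), TRANSFORM:P1(v=0,ok=F), EMIT:-] out:-; in:P3
Tick 4: [PARSE:-, VALIDATE:P3(v=14,ok=T), TRANSFORM:P2(v=0,ok=F), EMIT:P1(v=0,ok=F)] out:-; in:-
Tick 5: [PARSE:P4(v=6,ok=F), VALIDATE:-, TRANSFORM:P3(v=28,ok=T), EMIT:P2(v=0,ok=F)] out:P1(v=0); in:P4
Tick 6: [PARSE:-, VALIDATE:P4(v=6,ok=F), TRANSFORM:-, EMIT:P3(v=28,ok=T)] out:P2(v=0); in:-
Tick 7: [PARSE:P5(v=12,ok=F), VALIDATE:-, TRANSFORM:P4(v=0,ok=F), EMIT:-] out:P3(v=28); in:P5
Tick 8: [PARSE:P6(v=13,ok=F), VALIDATE:P5(v=12,ok=F), TRANSFORM:-, EMIT:P4(v=0,ok=F)] out:-; in:P6
Tick 9: [PARSE:P7(v=20,ok=F), VALIDATE:P6(v=13,ok=T), TRANSFORM:P5(v=0,ok=F), EMIT:-] out:P4(v=0); in:P7
Tick 10: [PARSE:-, VALIDATE:P7(v=20,ok=F), TRANSFORM:P6(v=26,ok=T), EMIT:P5(v=0,ok=F)] out:-; in:-
Tick 11: [PARSE:-, VALIDATE:-, TRANSFORM:P7(v=0,ok=F), EMIT:P6(v=26,ok=T)] out:P5(v=0); in:-
Tick 12: [PARSE:-, VALIDATE:-, TRANSFORM:-, EMIT:P7(v=0,ok=F)] out:P6(v=26); in:-
Emitted by tick 12: ['P1', 'P2', 'P3', 'P4', 'P5', 'P6']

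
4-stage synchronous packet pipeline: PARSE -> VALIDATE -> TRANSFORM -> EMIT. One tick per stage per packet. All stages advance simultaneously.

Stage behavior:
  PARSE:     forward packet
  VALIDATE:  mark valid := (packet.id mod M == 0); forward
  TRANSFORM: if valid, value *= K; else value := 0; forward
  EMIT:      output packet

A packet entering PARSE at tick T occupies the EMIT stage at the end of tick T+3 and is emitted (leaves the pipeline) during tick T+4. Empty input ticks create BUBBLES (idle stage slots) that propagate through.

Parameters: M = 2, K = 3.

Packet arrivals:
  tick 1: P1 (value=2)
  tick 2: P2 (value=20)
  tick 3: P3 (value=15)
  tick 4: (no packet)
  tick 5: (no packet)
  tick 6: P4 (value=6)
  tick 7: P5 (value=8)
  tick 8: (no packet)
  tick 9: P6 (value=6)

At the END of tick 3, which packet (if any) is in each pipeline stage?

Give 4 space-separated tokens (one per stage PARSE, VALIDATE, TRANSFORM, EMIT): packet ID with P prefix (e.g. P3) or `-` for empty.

Tick 1: [PARSE:P1(v=2,ok=F), VALIDATE:-, TRANSFORM:-, EMIT:-] out:-; in:P1
Tick 2: [PARSE:P2(v=20,ok=F), VALIDATE:P1(v=2,ok=F), TRANSFORM:-, EMIT:-] out:-; in:P2
Tick 3: [PARSE:P3(v=15,ok=F), VALIDATE:P2(v=20,ok=T), TRANSFORM:P1(v=0,ok=F), EMIT:-] out:-; in:P3
At end of tick 3: ['P3', 'P2', 'P1', '-']

Answer: P3 P2 P1 -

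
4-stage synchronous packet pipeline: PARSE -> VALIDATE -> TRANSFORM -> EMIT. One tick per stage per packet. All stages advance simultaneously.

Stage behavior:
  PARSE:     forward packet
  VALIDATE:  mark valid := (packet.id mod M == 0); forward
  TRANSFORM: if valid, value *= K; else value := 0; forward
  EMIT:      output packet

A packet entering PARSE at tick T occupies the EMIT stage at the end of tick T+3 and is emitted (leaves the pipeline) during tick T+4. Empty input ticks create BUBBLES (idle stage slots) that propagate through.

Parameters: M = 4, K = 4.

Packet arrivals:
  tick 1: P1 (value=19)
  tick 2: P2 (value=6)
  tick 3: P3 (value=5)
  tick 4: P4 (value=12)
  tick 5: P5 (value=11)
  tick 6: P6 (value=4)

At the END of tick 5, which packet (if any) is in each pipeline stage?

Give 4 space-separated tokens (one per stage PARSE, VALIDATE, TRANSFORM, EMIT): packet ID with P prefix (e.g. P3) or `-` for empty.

Answer: P5 P4 P3 P2

Derivation:
Tick 1: [PARSE:P1(v=19,ok=F), VALIDATE:-, TRANSFORM:-, EMIT:-] out:-; in:P1
Tick 2: [PARSE:P2(v=6,ok=F), VALIDATE:P1(v=19,ok=F), TRANSFORM:-, EMIT:-] out:-; in:P2
Tick 3: [PARSE:P3(v=5,ok=F), VALIDATE:P2(v=6,ok=F), TRANSFORM:P1(v=0,ok=F), EMIT:-] out:-; in:P3
Tick 4: [PARSE:P4(v=12,ok=F), VALIDATE:P3(v=5,ok=F), TRANSFORM:P2(v=0,ok=F), EMIT:P1(v=0,ok=F)] out:-; in:P4
Tick 5: [PARSE:P5(v=11,ok=F), VALIDATE:P4(v=12,ok=T), TRANSFORM:P3(v=0,ok=F), EMIT:P2(v=0,ok=F)] out:P1(v=0); in:P5
At end of tick 5: ['P5', 'P4', 'P3', 'P2']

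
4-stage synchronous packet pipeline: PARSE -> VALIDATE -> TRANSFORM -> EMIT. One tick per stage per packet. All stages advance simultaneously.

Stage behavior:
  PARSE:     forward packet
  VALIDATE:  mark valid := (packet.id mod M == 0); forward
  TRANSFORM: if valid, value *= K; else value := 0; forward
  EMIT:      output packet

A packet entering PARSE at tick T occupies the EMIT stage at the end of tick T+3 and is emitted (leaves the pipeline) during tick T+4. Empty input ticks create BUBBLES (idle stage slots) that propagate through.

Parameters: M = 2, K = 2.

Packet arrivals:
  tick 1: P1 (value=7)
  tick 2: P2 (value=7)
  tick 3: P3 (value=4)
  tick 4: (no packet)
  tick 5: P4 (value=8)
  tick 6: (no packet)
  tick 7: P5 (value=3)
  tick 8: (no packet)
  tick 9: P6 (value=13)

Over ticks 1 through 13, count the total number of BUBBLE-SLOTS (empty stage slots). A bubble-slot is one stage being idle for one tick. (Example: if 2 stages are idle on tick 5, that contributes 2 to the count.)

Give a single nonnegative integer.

Answer: 28

Derivation:
Tick 1: [PARSE:P1(v=7,ok=F), VALIDATE:-, TRANSFORM:-, EMIT:-] out:-; bubbles=3
Tick 2: [PARSE:P2(v=7,ok=F), VALIDATE:P1(v=7,ok=F), TRANSFORM:-, EMIT:-] out:-; bubbles=2
Tick 3: [PARSE:P3(v=4,ok=F), VALIDATE:P2(v=7,ok=T), TRANSFORM:P1(v=0,ok=F), EMIT:-] out:-; bubbles=1
Tick 4: [PARSE:-, VALIDATE:P3(v=4,ok=F), TRANSFORM:P2(v=14,ok=T), EMIT:P1(v=0,ok=F)] out:-; bubbles=1
Tick 5: [PARSE:P4(v=8,ok=F), VALIDATE:-, TRANSFORM:P3(v=0,ok=F), EMIT:P2(v=14,ok=T)] out:P1(v=0); bubbles=1
Tick 6: [PARSE:-, VALIDATE:P4(v=8,ok=T), TRANSFORM:-, EMIT:P3(v=0,ok=F)] out:P2(v=14); bubbles=2
Tick 7: [PARSE:P5(v=3,ok=F), VALIDATE:-, TRANSFORM:P4(v=16,ok=T), EMIT:-] out:P3(v=0); bubbles=2
Tick 8: [PARSE:-, VALIDATE:P5(v=3,ok=F), TRANSFORM:-, EMIT:P4(v=16,ok=T)] out:-; bubbles=2
Tick 9: [PARSE:P6(v=13,ok=F), VALIDATE:-, TRANSFORM:P5(v=0,ok=F), EMIT:-] out:P4(v=16); bubbles=2
Tick 10: [PARSE:-, VALIDATE:P6(v=13,ok=T), TRANSFORM:-, EMIT:P5(v=0,ok=F)] out:-; bubbles=2
Tick 11: [PARSE:-, VALIDATE:-, TRANSFORM:P6(v=26,ok=T), EMIT:-] out:P5(v=0); bubbles=3
Tick 12: [PARSE:-, VALIDATE:-, TRANSFORM:-, EMIT:P6(v=26,ok=T)] out:-; bubbles=3
Tick 13: [PARSE:-, VALIDATE:-, TRANSFORM:-, EMIT:-] out:P6(v=26); bubbles=4
Total bubble-slots: 28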